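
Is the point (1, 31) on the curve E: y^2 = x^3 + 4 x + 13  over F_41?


Check whether y^2 = x^3 + 4 x + 13 (mod 41) for (x, y) = (1, 31).
LHS: y^2 = 31^2 mod 41 = 18
RHS: x^3 + 4 x + 13 = 1^3 + 4*1 + 13 mod 41 = 18
LHS = RHS

Yes, on the curve


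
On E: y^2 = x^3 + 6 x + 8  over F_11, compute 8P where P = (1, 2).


k = 8 = 1000_2 (binary, LSB first: 0001)
Double-and-add from P = (1, 2):
  bit 0 = 0: acc unchanged = O
  bit 1 = 0: acc unchanged = O
  bit 2 = 0: acc unchanged = O
  bit 3 = 1: acc = O + (1, 9) = (1, 9)

8P = (1, 9)


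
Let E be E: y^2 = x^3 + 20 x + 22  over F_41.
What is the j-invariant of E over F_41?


Delta = -16(4 a^3 + 27 b^2) mod 41 = 20
-1728 * (4 a)^3 = -1728 * (4*20)^3 mod 41 = 7
j = 7 * 20^(-1) mod 41 = 27

j = 27 (mod 41)


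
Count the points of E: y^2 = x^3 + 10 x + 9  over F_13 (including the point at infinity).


For each x in F_13, count y with y^2 = x^3 + 10 x + 9 mod 13:
  x = 0: RHS = 9, y in [3, 10]  -> 2 point(s)
  x = 3: RHS = 1, y in [1, 12]  -> 2 point(s)
  x = 4: RHS = 9, y in [3, 10]  -> 2 point(s)
  x = 6: RHS = 12, y in [5, 8]  -> 2 point(s)
  x = 8: RHS = 3, y in [4, 9]  -> 2 point(s)
  x = 9: RHS = 9, y in [3, 10]  -> 2 point(s)
  x = 10: RHS = 4, y in [2, 11]  -> 2 point(s)
Affine points: 14. Add the point at infinity: total = 15.

#E(F_13) = 15


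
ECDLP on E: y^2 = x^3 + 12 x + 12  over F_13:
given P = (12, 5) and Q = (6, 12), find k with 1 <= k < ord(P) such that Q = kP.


Enumerate multiples of P until we hit Q = (6, 12):
  1P = (12, 5)
  2P = (1, 5)
  3P = (0, 8)
  4P = (10, 1)
  5P = (8, 3)
  6P = (3, 6)
  7P = (7, 6)
  8P = (6, 12)
Match found at i = 8.

k = 8


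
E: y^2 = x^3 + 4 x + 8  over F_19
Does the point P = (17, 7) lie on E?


Check whether y^2 = x^3 + 4 x + 8 (mod 19) for (x, y) = (17, 7).
LHS: y^2 = 7^2 mod 19 = 11
RHS: x^3 + 4 x + 8 = 17^3 + 4*17 + 8 mod 19 = 11
LHS = RHS

Yes, on the curve


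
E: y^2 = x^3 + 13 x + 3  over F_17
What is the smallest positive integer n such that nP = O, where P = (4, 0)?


Compute successive multiples of P until we hit O:
  1P = (4, 0)
  2P = O

ord(P) = 2


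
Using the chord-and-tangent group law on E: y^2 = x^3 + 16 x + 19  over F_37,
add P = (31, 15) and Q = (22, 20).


P != Q, so use the chord formula.
s = (y2 - y1) / (x2 - x1) = (5) / (28) mod 37 = 20
x3 = s^2 - x1 - x2 mod 37 = 20^2 - 31 - 22 = 14
y3 = s (x1 - x3) - y1 mod 37 = 20 * (31 - 14) - 15 = 29

P + Q = (14, 29)


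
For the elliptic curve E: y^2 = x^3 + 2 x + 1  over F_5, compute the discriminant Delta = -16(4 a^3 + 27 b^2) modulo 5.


4 a^3 + 27 b^2 = 4*2^3 + 27*1^2 = 32 + 27 = 59
Delta = -16 * (59) = -944
Delta mod 5 = 1

Delta = 1 (mod 5)


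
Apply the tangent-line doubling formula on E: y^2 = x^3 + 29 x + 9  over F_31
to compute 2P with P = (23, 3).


Doubling: s = (3 x1^2 + a) / (2 y1)
s = (3*23^2 + 29) / (2*3) mod 31 = 11
x3 = s^2 - 2 x1 mod 31 = 11^2 - 2*23 = 13
y3 = s (x1 - x3) - y1 mod 31 = 11 * (23 - 13) - 3 = 14

2P = (13, 14)


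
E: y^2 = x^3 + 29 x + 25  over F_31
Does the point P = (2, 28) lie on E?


Check whether y^2 = x^3 + 29 x + 25 (mod 31) for (x, y) = (2, 28).
LHS: y^2 = 28^2 mod 31 = 9
RHS: x^3 + 29 x + 25 = 2^3 + 29*2 + 25 mod 31 = 29
LHS != RHS

No, not on the curve


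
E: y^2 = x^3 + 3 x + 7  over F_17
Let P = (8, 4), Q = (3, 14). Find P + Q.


P != Q, so use the chord formula.
s = (y2 - y1) / (x2 - x1) = (10) / (12) mod 17 = 15
x3 = s^2 - x1 - x2 mod 17 = 15^2 - 8 - 3 = 10
y3 = s (x1 - x3) - y1 mod 17 = 15 * (8 - 10) - 4 = 0

P + Q = (10, 0)


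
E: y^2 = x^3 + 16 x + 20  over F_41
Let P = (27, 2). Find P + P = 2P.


Doubling: s = (3 x1^2 + a) / (2 y1)
s = (3*27^2 + 16) / (2*2) mod 41 = 28
x3 = s^2 - 2 x1 mod 41 = 28^2 - 2*27 = 33
y3 = s (x1 - x3) - y1 mod 41 = 28 * (27 - 33) - 2 = 35

2P = (33, 35)


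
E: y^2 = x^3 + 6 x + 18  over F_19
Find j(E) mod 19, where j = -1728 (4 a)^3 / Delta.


Delta = -16(4 a^3 + 27 b^2) mod 19 = 13
-1728 * (4 a)^3 = -1728 * (4*6)^3 mod 19 = 11
j = 11 * 13^(-1) mod 19 = 14

j = 14 (mod 19)


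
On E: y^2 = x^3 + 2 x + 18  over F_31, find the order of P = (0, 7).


Compute successive multiples of P until we hit O:
  1P = (0, 7)
  2P = (19, 8)
  3P = (26, 21)
  4P = (24, 23)
  5P = (4, 11)
  6P = (28, 27)
  7P = (13, 28)
  8P = (3, 12)
  ... (continuing to 28P)
  28P = O

ord(P) = 28


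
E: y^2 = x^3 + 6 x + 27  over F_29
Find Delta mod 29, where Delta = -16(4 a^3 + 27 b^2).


4 a^3 + 27 b^2 = 4*6^3 + 27*27^2 = 864 + 19683 = 20547
Delta = -16 * (20547) = -328752
Delta mod 29 = 21

Delta = 21 (mod 29)


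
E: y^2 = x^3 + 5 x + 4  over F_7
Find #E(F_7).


For each x in F_7, count y with y^2 = x^3 + 5 x + 4 mod 7:
  x = 0: RHS = 4, y in [2, 5]  -> 2 point(s)
  x = 2: RHS = 1, y in [1, 6]  -> 2 point(s)
  x = 3: RHS = 4, y in [2, 5]  -> 2 point(s)
  x = 4: RHS = 4, y in [2, 5]  -> 2 point(s)
  x = 5: RHS = 0, y in [0]  -> 1 point(s)
Affine points: 9. Add the point at infinity: total = 10.

#E(F_7) = 10


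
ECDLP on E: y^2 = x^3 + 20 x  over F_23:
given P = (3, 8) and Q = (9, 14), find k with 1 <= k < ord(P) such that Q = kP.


Enumerate multiples of P until we hit Q = (9, 14):
  1P = (3, 8)
  2P = (2, 5)
  3P = (4, 12)
  4P = (9, 14)
Match found at i = 4.

k = 4


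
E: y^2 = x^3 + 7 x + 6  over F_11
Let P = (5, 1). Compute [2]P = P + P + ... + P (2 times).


k = 2 = 10_2 (binary, LSB first: 01)
Double-and-add from P = (5, 1):
  bit 0 = 0: acc unchanged = O
  bit 1 = 1: acc = O + (10, 3) = (10, 3)

2P = (10, 3)


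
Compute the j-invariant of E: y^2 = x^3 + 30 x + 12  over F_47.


Delta = -16(4 a^3 + 27 b^2) mod 47 = 22
-1728 * (4 a)^3 = -1728 * (4*30)^3 mod 47 = 25
j = 25 * 22^(-1) mod 47 = 46

j = 46 (mod 47)


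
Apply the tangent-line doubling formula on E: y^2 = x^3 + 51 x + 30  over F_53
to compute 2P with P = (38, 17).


Doubling: s = (3 x1^2 + a) / (2 y1)
s = (3*38^2 + 51) / (2*17) mod 53 = 12
x3 = s^2 - 2 x1 mod 53 = 12^2 - 2*38 = 15
y3 = s (x1 - x3) - y1 mod 53 = 12 * (38 - 15) - 17 = 47

2P = (15, 47)


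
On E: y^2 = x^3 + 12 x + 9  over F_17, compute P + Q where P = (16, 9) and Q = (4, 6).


P != Q, so use the chord formula.
s = (y2 - y1) / (x2 - x1) = (14) / (5) mod 17 = 13
x3 = s^2 - x1 - x2 mod 17 = 13^2 - 16 - 4 = 13
y3 = s (x1 - x3) - y1 mod 17 = 13 * (16 - 13) - 9 = 13

P + Q = (13, 13)


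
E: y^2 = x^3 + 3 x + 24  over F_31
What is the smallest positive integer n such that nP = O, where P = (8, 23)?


Compute successive multiples of P until we hit O:
  1P = (8, 23)
  2P = (29, 14)
  3P = (10, 0)
  4P = (29, 17)
  5P = (8, 8)
  6P = O

ord(P) = 6


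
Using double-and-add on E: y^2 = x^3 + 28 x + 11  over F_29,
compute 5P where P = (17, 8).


k = 5 = 101_2 (binary, LSB first: 101)
Double-and-add from P = (17, 8):
  bit 0 = 1: acc = O + (17, 8) = (17, 8)
  bit 1 = 0: acc unchanged = (17, 8)
  bit 2 = 1: acc = (17, 8) + (8, 15) = (20, 4)

5P = (20, 4)


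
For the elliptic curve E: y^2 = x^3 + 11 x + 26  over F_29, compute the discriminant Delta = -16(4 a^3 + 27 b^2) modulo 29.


4 a^3 + 27 b^2 = 4*11^3 + 27*26^2 = 5324 + 18252 = 23576
Delta = -16 * (23576) = -377216
Delta mod 29 = 16

Delta = 16 (mod 29)


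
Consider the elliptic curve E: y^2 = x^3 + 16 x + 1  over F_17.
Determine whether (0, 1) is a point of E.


Check whether y^2 = x^3 + 16 x + 1 (mod 17) for (x, y) = (0, 1).
LHS: y^2 = 1^2 mod 17 = 1
RHS: x^3 + 16 x + 1 = 0^3 + 16*0 + 1 mod 17 = 1
LHS = RHS

Yes, on the curve


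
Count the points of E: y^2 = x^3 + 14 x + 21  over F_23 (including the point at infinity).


For each x in F_23, count y with y^2 = x^3 + 14 x + 21 mod 23:
  x = 1: RHS = 13, y in [6, 17]  -> 2 point(s)
  x = 4: RHS = 3, y in [7, 16]  -> 2 point(s)
  x = 5: RHS = 9, y in [3, 20]  -> 2 point(s)
  x = 7: RHS = 2, y in [5, 18]  -> 2 point(s)
  x = 8: RHS = 1, y in [1, 22]  -> 2 point(s)
  x = 9: RHS = 2, y in [5, 18]  -> 2 point(s)
  x = 12: RHS = 8, y in [10, 13]  -> 2 point(s)
  x = 13: RHS = 8, y in [10, 13]  -> 2 point(s)
  x = 15: RHS = 18, y in [8, 15]  -> 2 point(s)
  x = 19: RHS = 16, y in [4, 19]  -> 2 point(s)
  x = 21: RHS = 8, y in [10, 13]  -> 2 point(s)
  x = 22: RHS = 6, y in [11, 12]  -> 2 point(s)
Affine points: 24. Add the point at infinity: total = 25.

#E(F_23) = 25


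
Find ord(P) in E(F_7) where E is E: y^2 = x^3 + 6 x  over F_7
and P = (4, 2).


Compute successive multiples of P until we hit O:
  1P = (4, 2)
  2P = (1, 0)
  3P = (4, 5)
  4P = O

ord(P) = 4


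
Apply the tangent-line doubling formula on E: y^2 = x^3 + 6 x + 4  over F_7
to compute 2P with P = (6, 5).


Doubling: s = (3 x1^2 + a) / (2 y1)
s = (3*6^2 + 6) / (2*5) mod 7 = 3
x3 = s^2 - 2 x1 mod 7 = 3^2 - 2*6 = 4
y3 = s (x1 - x3) - y1 mod 7 = 3 * (6 - 4) - 5 = 1

2P = (4, 1)


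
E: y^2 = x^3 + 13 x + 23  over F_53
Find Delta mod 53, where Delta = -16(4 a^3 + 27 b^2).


4 a^3 + 27 b^2 = 4*13^3 + 27*23^2 = 8788 + 14283 = 23071
Delta = -16 * (23071) = -369136
Delta mod 53 = 9

Delta = 9 (mod 53)


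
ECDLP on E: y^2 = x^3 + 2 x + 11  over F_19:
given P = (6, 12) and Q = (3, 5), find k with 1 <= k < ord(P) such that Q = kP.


Enumerate multiples of P until we hit Q = (3, 5):
  1P = (6, 12)
  2P = (16, 15)
  3P = (14, 16)
  4P = (4, 8)
  5P = (13, 12)
  6P = (0, 7)
  7P = (10, 10)
  8P = (8, 8)
  9P = (9, 13)
  10P = (2, 2)
  11P = (3, 5)
Match found at i = 11.

k = 11


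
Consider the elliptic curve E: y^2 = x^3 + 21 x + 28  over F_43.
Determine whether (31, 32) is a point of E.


Check whether y^2 = x^3 + 21 x + 28 (mod 43) for (x, y) = (31, 32).
LHS: y^2 = 32^2 mod 43 = 35
RHS: x^3 + 21 x + 28 = 31^3 + 21*31 + 28 mod 43 = 26
LHS != RHS

No, not on the curve


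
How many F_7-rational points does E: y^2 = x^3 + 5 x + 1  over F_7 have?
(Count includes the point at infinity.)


For each x in F_7, count y with y^2 = x^3 + 5 x + 1 mod 7:
  x = 0: RHS = 1, y in [1, 6]  -> 2 point(s)
  x = 1: RHS = 0, y in [0]  -> 1 point(s)
  x = 3: RHS = 1, y in [1, 6]  -> 2 point(s)
  x = 4: RHS = 1, y in [1, 6]  -> 2 point(s)
  x = 5: RHS = 4, y in [2, 5]  -> 2 point(s)
  x = 6: RHS = 2, y in [3, 4]  -> 2 point(s)
Affine points: 11. Add the point at infinity: total = 12.

#E(F_7) = 12


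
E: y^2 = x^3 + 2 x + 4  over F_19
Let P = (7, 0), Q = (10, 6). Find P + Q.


P != Q, so use the chord formula.
s = (y2 - y1) / (x2 - x1) = (6) / (3) mod 19 = 2
x3 = s^2 - x1 - x2 mod 19 = 2^2 - 7 - 10 = 6
y3 = s (x1 - x3) - y1 mod 19 = 2 * (7 - 6) - 0 = 2

P + Q = (6, 2)


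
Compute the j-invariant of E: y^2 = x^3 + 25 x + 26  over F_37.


Delta = -16(4 a^3 + 27 b^2) mod 37 = 8
-1728 * (4 a)^3 = -1728 * (4*25)^3 mod 37 = 11
j = 11 * 8^(-1) mod 37 = 6

j = 6 (mod 37)


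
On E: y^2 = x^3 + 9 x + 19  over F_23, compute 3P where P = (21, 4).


k = 3 = 11_2 (binary, LSB first: 11)
Double-and-add from P = (21, 4):
  bit 0 = 1: acc = O + (21, 4) = (21, 4)
  bit 1 = 1: acc = (21, 4) + (17, 18) = (3, 2)

3P = (3, 2)


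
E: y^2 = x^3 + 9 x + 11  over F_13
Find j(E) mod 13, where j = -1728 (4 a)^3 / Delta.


Delta = -16(4 a^3 + 27 b^2) mod 13 = 2
-1728 * (4 a)^3 = -1728 * (4*9)^3 mod 13 = 12
j = 12 * 2^(-1) mod 13 = 6

j = 6 (mod 13)


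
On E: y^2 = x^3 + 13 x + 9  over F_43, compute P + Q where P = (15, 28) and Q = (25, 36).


P != Q, so use the chord formula.
s = (y2 - y1) / (x2 - x1) = (8) / (10) mod 43 = 18
x3 = s^2 - x1 - x2 mod 43 = 18^2 - 15 - 25 = 26
y3 = s (x1 - x3) - y1 mod 43 = 18 * (15 - 26) - 28 = 32

P + Q = (26, 32)


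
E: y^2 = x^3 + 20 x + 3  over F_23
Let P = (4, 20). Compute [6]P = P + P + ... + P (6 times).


k = 6 = 110_2 (binary, LSB first: 011)
Double-and-add from P = (4, 20):
  bit 0 = 0: acc unchanged = O
  bit 1 = 1: acc = O + (8, 10) = (8, 10)
  bit 2 = 1: acc = (8, 10) + (20, 10) = (18, 13)

6P = (18, 13)


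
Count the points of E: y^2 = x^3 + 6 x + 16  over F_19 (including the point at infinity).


For each x in F_19, count y with y^2 = x^3 + 6 x + 16 mod 19:
  x = 0: RHS = 16, y in [4, 15]  -> 2 point(s)
  x = 1: RHS = 4, y in [2, 17]  -> 2 point(s)
  x = 2: RHS = 17, y in [6, 13]  -> 2 point(s)
  x = 3: RHS = 4, y in [2, 17]  -> 2 point(s)
  x = 4: RHS = 9, y in [3, 16]  -> 2 point(s)
  x = 5: RHS = 0, y in [0]  -> 1 point(s)
  x = 8: RHS = 6, y in [5, 14]  -> 2 point(s)
  x = 9: RHS = 1, y in [1, 18]  -> 2 point(s)
  x = 11: RHS = 7, y in [8, 11]  -> 2 point(s)
  x = 12: RHS = 11, y in [7, 12]  -> 2 point(s)
  x = 13: RHS = 11, y in [7, 12]  -> 2 point(s)
  x = 15: RHS = 4, y in [2, 17]  -> 2 point(s)
  x = 16: RHS = 9, y in [3, 16]  -> 2 point(s)
  x = 18: RHS = 9, y in [3, 16]  -> 2 point(s)
Affine points: 27. Add the point at infinity: total = 28.

#E(F_19) = 28


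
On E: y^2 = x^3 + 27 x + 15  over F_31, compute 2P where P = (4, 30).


Doubling: s = (3 x1^2 + a) / (2 y1)
s = (3*4^2 + 27) / (2*30) mod 31 = 9
x3 = s^2 - 2 x1 mod 31 = 9^2 - 2*4 = 11
y3 = s (x1 - x3) - y1 mod 31 = 9 * (4 - 11) - 30 = 0

2P = (11, 0)


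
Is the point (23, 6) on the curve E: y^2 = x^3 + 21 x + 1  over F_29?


Check whether y^2 = x^3 + 21 x + 1 (mod 29) for (x, y) = (23, 6).
LHS: y^2 = 6^2 mod 29 = 7
RHS: x^3 + 21 x + 1 = 23^3 + 21*23 + 1 mod 29 = 7
LHS = RHS

Yes, on the curve


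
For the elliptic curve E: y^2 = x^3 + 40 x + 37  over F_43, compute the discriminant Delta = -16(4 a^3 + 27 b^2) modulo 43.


4 a^3 + 27 b^2 = 4*40^3 + 27*37^2 = 256000 + 36963 = 292963
Delta = -16 * (292963) = -4687408
Delta mod 43 = 22

Delta = 22 (mod 43)


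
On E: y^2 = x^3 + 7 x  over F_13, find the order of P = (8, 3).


Compute successive multiples of P until we hit O:
  1P = (8, 3)
  2P = (9, 5)
  3P = (0, 0)
  4P = (9, 8)
  5P = (8, 10)
  6P = O

ord(P) = 6


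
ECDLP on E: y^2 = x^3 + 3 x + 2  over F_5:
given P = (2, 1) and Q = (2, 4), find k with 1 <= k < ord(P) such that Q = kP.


Enumerate multiples of P until we hit Q = (2, 4):
  1P = (2, 1)
  2P = (1, 4)
  3P = (1, 1)
  4P = (2, 4)
Match found at i = 4.

k = 4


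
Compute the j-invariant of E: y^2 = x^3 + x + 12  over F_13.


Delta = -16(4 a^3 + 27 b^2) mod 13 = 11
-1728 * (4 a)^3 = -1728 * (4*1)^3 mod 13 = 12
j = 12 * 11^(-1) mod 13 = 7

j = 7 (mod 13)


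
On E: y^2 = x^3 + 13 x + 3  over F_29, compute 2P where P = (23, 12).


Doubling: s = (3 x1^2 + a) / (2 y1)
s = (3*23^2 + 13) / (2*12) mod 29 = 28
x3 = s^2 - 2 x1 mod 29 = 28^2 - 2*23 = 13
y3 = s (x1 - x3) - y1 mod 29 = 28 * (23 - 13) - 12 = 7

2P = (13, 7)


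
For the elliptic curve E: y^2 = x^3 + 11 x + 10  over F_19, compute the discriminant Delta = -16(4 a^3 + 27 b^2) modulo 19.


4 a^3 + 27 b^2 = 4*11^3 + 27*10^2 = 5324 + 2700 = 8024
Delta = -16 * (8024) = -128384
Delta mod 19 = 18

Delta = 18 (mod 19)


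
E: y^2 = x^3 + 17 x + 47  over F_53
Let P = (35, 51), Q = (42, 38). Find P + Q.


P != Q, so use the chord formula.
s = (y2 - y1) / (x2 - x1) = (40) / (7) mod 53 = 36
x3 = s^2 - x1 - x2 mod 53 = 36^2 - 35 - 42 = 0
y3 = s (x1 - x3) - y1 mod 53 = 36 * (35 - 0) - 51 = 43

P + Q = (0, 43)


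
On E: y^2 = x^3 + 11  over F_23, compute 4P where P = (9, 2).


k = 4 = 100_2 (binary, LSB first: 001)
Double-and-add from P = (9, 2):
  bit 0 = 0: acc unchanged = O
  bit 1 = 0: acc unchanged = O
  bit 2 = 1: acc = O + (21, 16) = (21, 16)

4P = (21, 16)


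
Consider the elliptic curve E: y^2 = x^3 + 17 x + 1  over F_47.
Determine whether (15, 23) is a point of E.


Check whether y^2 = x^3 + 17 x + 1 (mod 47) for (x, y) = (15, 23).
LHS: y^2 = 23^2 mod 47 = 12
RHS: x^3 + 17 x + 1 = 15^3 + 17*15 + 1 mod 47 = 12
LHS = RHS

Yes, on the curve


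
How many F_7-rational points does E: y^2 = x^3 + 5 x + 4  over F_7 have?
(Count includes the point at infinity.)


For each x in F_7, count y with y^2 = x^3 + 5 x + 4 mod 7:
  x = 0: RHS = 4, y in [2, 5]  -> 2 point(s)
  x = 2: RHS = 1, y in [1, 6]  -> 2 point(s)
  x = 3: RHS = 4, y in [2, 5]  -> 2 point(s)
  x = 4: RHS = 4, y in [2, 5]  -> 2 point(s)
  x = 5: RHS = 0, y in [0]  -> 1 point(s)
Affine points: 9. Add the point at infinity: total = 10.

#E(F_7) = 10


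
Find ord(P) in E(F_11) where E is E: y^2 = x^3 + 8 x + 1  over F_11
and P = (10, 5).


Compute successive multiples of P until we hit O:
  1P = (10, 5)
  2P = (2, 6)
  3P = (4, 8)
  4P = (0, 1)
  5P = (6, 1)
  6P = (7, 9)
  7P = (8, 7)
  8P = (5, 1)
  ... (continuing to 17P)
  17P = O

ord(P) = 17


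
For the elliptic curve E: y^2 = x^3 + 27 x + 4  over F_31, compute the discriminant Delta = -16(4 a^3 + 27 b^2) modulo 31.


4 a^3 + 27 b^2 = 4*27^3 + 27*4^2 = 78732 + 432 = 79164
Delta = -16 * (79164) = -1266624
Delta mod 31 = 5

Delta = 5 (mod 31)


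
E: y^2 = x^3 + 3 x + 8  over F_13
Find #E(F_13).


For each x in F_13, count y with y^2 = x^3 + 3 x + 8 mod 13:
  x = 1: RHS = 12, y in [5, 8]  -> 2 point(s)
  x = 2: RHS = 9, y in [3, 10]  -> 2 point(s)
  x = 9: RHS = 10, y in [6, 7]  -> 2 point(s)
  x = 12: RHS = 4, y in [2, 11]  -> 2 point(s)
Affine points: 8. Add the point at infinity: total = 9.

#E(F_13) = 9


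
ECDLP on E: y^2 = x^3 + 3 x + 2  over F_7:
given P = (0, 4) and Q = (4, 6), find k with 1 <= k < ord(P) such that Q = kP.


Enumerate multiples of P until we hit Q = (4, 6):
  1P = (0, 4)
  2P = (2, 4)
  3P = (5, 3)
  4P = (4, 1)
  5P = (4, 6)
Match found at i = 5.

k = 5


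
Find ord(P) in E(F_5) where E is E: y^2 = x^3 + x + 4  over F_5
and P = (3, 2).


Compute successive multiples of P until we hit O:
  1P = (3, 2)
  2P = (3, 3)
  3P = O

ord(P) = 3


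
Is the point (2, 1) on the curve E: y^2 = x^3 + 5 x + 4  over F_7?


Check whether y^2 = x^3 + 5 x + 4 (mod 7) for (x, y) = (2, 1).
LHS: y^2 = 1^2 mod 7 = 1
RHS: x^3 + 5 x + 4 = 2^3 + 5*2 + 4 mod 7 = 1
LHS = RHS

Yes, on the curve


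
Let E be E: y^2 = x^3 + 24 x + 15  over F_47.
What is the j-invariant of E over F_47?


Delta = -16(4 a^3 + 27 b^2) mod 47 = 35
-1728 * (4 a)^3 = -1728 * (4*24)^3 mod 47 = 41
j = 41 * 35^(-1) mod 47 = 24

j = 24 (mod 47)


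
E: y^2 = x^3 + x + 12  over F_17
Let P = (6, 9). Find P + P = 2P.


Doubling: s = (3 x1^2 + a) / (2 y1)
s = (3*6^2 + 1) / (2*9) mod 17 = 7
x3 = s^2 - 2 x1 mod 17 = 7^2 - 2*6 = 3
y3 = s (x1 - x3) - y1 mod 17 = 7 * (6 - 3) - 9 = 12

2P = (3, 12)


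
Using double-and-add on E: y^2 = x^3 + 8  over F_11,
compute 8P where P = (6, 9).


k = 8 = 1000_2 (binary, LSB first: 0001)
Double-and-add from P = (6, 9):
  bit 0 = 0: acc unchanged = O
  bit 1 = 0: acc unchanged = O
  bit 2 = 0: acc unchanged = O
  bit 3 = 1: acc = O + (1, 8) = (1, 8)

8P = (1, 8)


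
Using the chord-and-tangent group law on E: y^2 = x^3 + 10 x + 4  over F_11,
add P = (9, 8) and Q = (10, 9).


P != Q, so use the chord formula.
s = (y2 - y1) / (x2 - x1) = (1) / (1) mod 11 = 1
x3 = s^2 - x1 - x2 mod 11 = 1^2 - 9 - 10 = 4
y3 = s (x1 - x3) - y1 mod 11 = 1 * (9 - 4) - 8 = 8

P + Q = (4, 8)


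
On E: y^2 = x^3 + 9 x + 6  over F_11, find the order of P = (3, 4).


Compute successive multiples of P until we hit O:
  1P = (3, 4)
  2P = (6, 10)
  3P = (6, 1)
  4P = (3, 7)
  5P = O

ord(P) = 5


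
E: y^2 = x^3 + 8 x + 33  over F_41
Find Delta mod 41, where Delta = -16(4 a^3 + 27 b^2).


4 a^3 + 27 b^2 = 4*8^3 + 27*33^2 = 2048 + 29403 = 31451
Delta = -16 * (31451) = -503216
Delta mod 41 = 18

Delta = 18 (mod 41)


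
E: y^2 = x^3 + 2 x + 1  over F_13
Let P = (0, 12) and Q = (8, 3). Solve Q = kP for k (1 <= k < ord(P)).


Enumerate multiples of P until we hit Q = (8, 3):
  1P = (0, 12)
  2P = (1, 2)
  3P = (8, 3)
Match found at i = 3.

k = 3


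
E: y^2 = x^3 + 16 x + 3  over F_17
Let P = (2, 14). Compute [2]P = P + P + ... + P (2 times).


k = 2 = 10_2 (binary, LSB first: 01)
Double-and-add from P = (2, 14):
  bit 0 = 0: acc unchanged = O
  bit 1 = 1: acc = O + (14, 8) = (14, 8)

2P = (14, 8)


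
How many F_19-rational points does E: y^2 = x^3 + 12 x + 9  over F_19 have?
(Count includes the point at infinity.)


For each x in F_19, count y with y^2 = x^3 + 12 x + 9 mod 19:
  x = 0: RHS = 9, y in [3, 16]  -> 2 point(s)
  x = 4: RHS = 7, y in [8, 11]  -> 2 point(s)
  x = 5: RHS = 4, y in [2, 17]  -> 2 point(s)
  x = 8: RHS = 9, y in [3, 16]  -> 2 point(s)
  x = 11: RHS = 9, y in [3, 16]  -> 2 point(s)
  x = 12: RHS = 0, y in [0]  -> 1 point(s)
  x = 13: RHS = 6, y in [5, 14]  -> 2 point(s)
  x = 15: RHS = 11, y in [7, 12]  -> 2 point(s)
Affine points: 15. Add the point at infinity: total = 16.

#E(F_19) = 16


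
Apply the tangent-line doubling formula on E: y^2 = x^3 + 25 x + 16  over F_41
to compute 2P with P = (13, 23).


Doubling: s = (3 x1^2 + a) / (2 y1)
s = (3*13^2 + 25) / (2*23) mod 41 = 8
x3 = s^2 - 2 x1 mod 41 = 8^2 - 2*13 = 38
y3 = s (x1 - x3) - y1 mod 41 = 8 * (13 - 38) - 23 = 23

2P = (38, 23)


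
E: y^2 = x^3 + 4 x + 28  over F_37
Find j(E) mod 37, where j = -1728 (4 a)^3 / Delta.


Delta = -16(4 a^3 + 27 b^2) mod 37 = 21
-1728 * (4 a)^3 = -1728 * (4*4)^3 mod 37 = 27
j = 27 * 21^(-1) mod 37 = 33

j = 33 (mod 37)


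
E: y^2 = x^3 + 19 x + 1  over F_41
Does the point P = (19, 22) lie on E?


Check whether y^2 = x^3 + 19 x + 1 (mod 41) for (x, y) = (19, 22).
LHS: y^2 = 22^2 mod 41 = 33
RHS: x^3 + 19 x + 1 = 19^3 + 19*19 + 1 mod 41 = 5
LHS != RHS

No, not on the curve


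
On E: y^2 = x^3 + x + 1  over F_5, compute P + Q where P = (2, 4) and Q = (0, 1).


P != Q, so use the chord formula.
s = (y2 - y1) / (x2 - x1) = (2) / (3) mod 5 = 4
x3 = s^2 - x1 - x2 mod 5 = 4^2 - 2 - 0 = 4
y3 = s (x1 - x3) - y1 mod 5 = 4 * (2 - 4) - 4 = 3

P + Q = (4, 3)


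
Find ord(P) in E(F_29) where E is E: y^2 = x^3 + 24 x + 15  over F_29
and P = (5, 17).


Compute successive multiples of P until we hit O:
  1P = (5, 17)
  2P = (12, 1)
  3P = (19, 15)
  4P = (21, 6)
  5P = (2, 19)
  6P = (16, 0)
  7P = (2, 10)
  8P = (21, 23)
  ... (continuing to 12P)
  12P = O

ord(P) = 12


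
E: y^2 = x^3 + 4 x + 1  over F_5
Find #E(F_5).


For each x in F_5, count y with y^2 = x^3 + 4 x + 1 mod 5:
  x = 0: RHS = 1, y in [1, 4]  -> 2 point(s)
  x = 1: RHS = 1, y in [1, 4]  -> 2 point(s)
  x = 3: RHS = 0, y in [0]  -> 1 point(s)
  x = 4: RHS = 1, y in [1, 4]  -> 2 point(s)
Affine points: 7. Add the point at infinity: total = 8.

#E(F_5) = 8


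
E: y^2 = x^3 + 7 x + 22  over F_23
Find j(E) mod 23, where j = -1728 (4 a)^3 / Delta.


Delta = -16(4 a^3 + 27 b^2) mod 23 = 18
-1728 * (4 a)^3 = -1728 * (4*7)^3 mod 23 = 16
j = 16 * 18^(-1) mod 23 = 6

j = 6 (mod 23)


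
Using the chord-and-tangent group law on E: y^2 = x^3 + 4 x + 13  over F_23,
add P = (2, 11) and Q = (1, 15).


P != Q, so use the chord formula.
s = (y2 - y1) / (x2 - x1) = (4) / (22) mod 23 = 19
x3 = s^2 - x1 - x2 mod 23 = 19^2 - 2 - 1 = 13
y3 = s (x1 - x3) - y1 mod 23 = 19 * (2 - 13) - 11 = 10

P + Q = (13, 10)


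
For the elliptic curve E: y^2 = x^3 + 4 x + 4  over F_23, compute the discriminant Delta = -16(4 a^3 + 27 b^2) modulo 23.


4 a^3 + 27 b^2 = 4*4^3 + 27*4^2 = 256 + 432 = 688
Delta = -16 * (688) = -11008
Delta mod 23 = 9

Delta = 9 (mod 23)


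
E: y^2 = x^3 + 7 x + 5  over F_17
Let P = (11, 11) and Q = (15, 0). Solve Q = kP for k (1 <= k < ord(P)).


Enumerate multiples of P until we hit Q = (15, 0):
  1P = (11, 11)
  2P = (14, 5)
  3P = (13, 10)
  4P = (6, 12)
  5P = (15, 0)
Match found at i = 5.

k = 5


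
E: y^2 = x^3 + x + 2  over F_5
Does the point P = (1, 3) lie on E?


Check whether y^2 = x^3 + 1 x + 2 (mod 5) for (x, y) = (1, 3).
LHS: y^2 = 3^2 mod 5 = 4
RHS: x^3 + 1 x + 2 = 1^3 + 1*1 + 2 mod 5 = 4
LHS = RHS

Yes, on the curve


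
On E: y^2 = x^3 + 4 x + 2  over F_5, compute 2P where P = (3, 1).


Doubling: s = (3 x1^2 + a) / (2 y1)
s = (3*3^2 + 4) / (2*1) mod 5 = 3
x3 = s^2 - 2 x1 mod 5 = 3^2 - 2*3 = 3
y3 = s (x1 - x3) - y1 mod 5 = 3 * (3 - 3) - 1 = 4

2P = (3, 4)


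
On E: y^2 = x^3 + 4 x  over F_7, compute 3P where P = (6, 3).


k = 3 = 11_2 (binary, LSB first: 11)
Double-and-add from P = (6, 3):
  bit 0 = 1: acc = O + (6, 3) = (6, 3)
  bit 1 = 1: acc = (6, 3) + (2, 4) = (3, 5)

3P = (3, 5)


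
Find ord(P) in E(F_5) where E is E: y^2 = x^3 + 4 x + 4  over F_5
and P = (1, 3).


Compute successive multiples of P until we hit O:
  1P = (1, 3)
  2P = (2, 0)
  3P = (1, 2)
  4P = O

ord(P) = 4


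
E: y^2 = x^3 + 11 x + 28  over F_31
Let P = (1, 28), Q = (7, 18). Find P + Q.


P != Q, so use the chord formula.
s = (y2 - y1) / (x2 - x1) = (21) / (6) mod 31 = 19
x3 = s^2 - x1 - x2 mod 31 = 19^2 - 1 - 7 = 12
y3 = s (x1 - x3) - y1 mod 31 = 19 * (1 - 12) - 28 = 11

P + Q = (12, 11)


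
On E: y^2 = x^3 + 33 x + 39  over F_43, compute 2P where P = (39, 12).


Doubling: s = (3 x1^2 + a) / (2 y1)
s = (3*39^2 + 33) / (2*12) mod 43 = 41
x3 = s^2 - 2 x1 mod 43 = 41^2 - 2*39 = 12
y3 = s (x1 - x3) - y1 mod 43 = 41 * (39 - 12) - 12 = 20

2P = (12, 20)


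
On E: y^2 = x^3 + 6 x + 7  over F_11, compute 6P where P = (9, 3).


k = 6 = 110_2 (binary, LSB first: 011)
Double-and-add from P = (9, 3):
  bit 0 = 0: acc unchanged = O
  bit 1 = 1: acc = O + (2, 7) = (2, 7)
  bit 2 = 1: acc = (2, 7) + (10, 0) = (2, 4)

6P = (2, 4)


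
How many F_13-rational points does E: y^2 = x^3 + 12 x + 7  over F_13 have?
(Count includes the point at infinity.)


For each x in F_13, count y with y^2 = x^3 + 12 x + 7 mod 13:
  x = 2: RHS = 0, y in [0]  -> 1 point(s)
  x = 5: RHS = 10, y in [6, 7]  -> 2 point(s)
  x = 6: RHS = 9, y in [3, 10]  -> 2 point(s)
  x = 8: RHS = 4, y in [2, 11]  -> 2 point(s)
  x = 9: RHS = 12, y in [5, 8]  -> 2 point(s)
  x = 10: RHS = 9, y in [3, 10]  -> 2 point(s)
  x = 11: RHS = 1, y in [1, 12]  -> 2 point(s)
Affine points: 13. Add the point at infinity: total = 14.

#E(F_13) = 14


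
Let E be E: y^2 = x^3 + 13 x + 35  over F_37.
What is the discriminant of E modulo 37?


4 a^3 + 27 b^2 = 4*13^3 + 27*35^2 = 8788 + 33075 = 41863
Delta = -16 * (41863) = -669808
Delta mod 37 = 3

Delta = 3 (mod 37)


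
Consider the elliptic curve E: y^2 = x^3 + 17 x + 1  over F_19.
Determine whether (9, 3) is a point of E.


Check whether y^2 = x^3 + 17 x + 1 (mod 19) for (x, y) = (9, 3).
LHS: y^2 = 3^2 mod 19 = 9
RHS: x^3 + 17 x + 1 = 9^3 + 17*9 + 1 mod 19 = 9
LHS = RHS

Yes, on the curve


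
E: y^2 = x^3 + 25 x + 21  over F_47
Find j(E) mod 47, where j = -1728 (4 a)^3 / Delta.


Delta = -16(4 a^3 + 27 b^2) mod 47 = 45
-1728 * (4 a)^3 = -1728 * (4*25)^3 mod 47 = 26
j = 26 * 45^(-1) mod 47 = 34

j = 34 (mod 47)


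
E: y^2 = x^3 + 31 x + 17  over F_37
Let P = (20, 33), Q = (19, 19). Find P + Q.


P != Q, so use the chord formula.
s = (y2 - y1) / (x2 - x1) = (23) / (36) mod 37 = 14
x3 = s^2 - x1 - x2 mod 37 = 14^2 - 20 - 19 = 9
y3 = s (x1 - x3) - y1 mod 37 = 14 * (20 - 9) - 33 = 10

P + Q = (9, 10)


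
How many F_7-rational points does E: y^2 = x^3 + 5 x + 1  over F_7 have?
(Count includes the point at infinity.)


For each x in F_7, count y with y^2 = x^3 + 5 x + 1 mod 7:
  x = 0: RHS = 1, y in [1, 6]  -> 2 point(s)
  x = 1: RHS = 0, y in [0]  -> 1 point(s)
  x = 3: RHS = 1, y in [1, 6]  -> 2 point(s)
  x = 4: RHS = 1, y in [1, 6]  -> 2 point(s)
  x = 5: RHS = 4, y in [2, 5]  -> 2 point(s)
  x = 6: RHS = 2, y in [3, 4]  -> 2 point(s)
Affine points: 11. Add the point at infinity: total = 12.

#E(F_7) = 12


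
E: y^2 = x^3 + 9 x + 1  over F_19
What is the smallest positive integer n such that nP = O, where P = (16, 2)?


Compute successive multiples of P until we hit O:
  1P = (16, 2)
  2P = (11, 5)
  3P = (3, 13)
  4P = (6, 10)
  5P = (6, 9)
  6P = (3, 6)
  7P = (11, 14)
  8P = (16, 17)
  ... (continuing to 9P)
  9P = O

ord(P) = 9


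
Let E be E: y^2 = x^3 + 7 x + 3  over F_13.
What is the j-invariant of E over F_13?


Delta = -16(4 a^3 + 27 b^2) mod 13 = 4
-1728 * (4 a)^3 = -1728 * (4*7)^3 mod 13 = 8
j = 8 * 4^(-1) mod 13 = 2

j = 2 (mod 13)


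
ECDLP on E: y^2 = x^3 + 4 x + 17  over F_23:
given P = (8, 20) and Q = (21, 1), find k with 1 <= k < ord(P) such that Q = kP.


Enumerate multiples of P until we hit Q = (21, 1):
  1P = (8, 20)
  2P = (11, 9)
  3P = (20, 1)
  4P = (13, 9)
  5P = (5, 1)
  6P = (22, 14)
  7P = (19, 11)
  8P = (21, 22)
  9P = (6, 21)
  10P = (15, 18)
  11P = (9, 0)
  12P = (15, 5)
  13P = (6, 2)
  14P = (21, 1)
Match found at i = 14.

k = 14


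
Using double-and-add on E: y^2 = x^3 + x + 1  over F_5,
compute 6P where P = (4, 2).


k = 6 = 110_2 (binary, LSB first: 011)
Double-and-add from P = (4, 2):
  bit 0 = 0: acc unchanged = O
  bit 1 = 1: acc = O + (3, 4) = (3, 4)
  bit 2 = 1: acc = (3, 4) + (0, 4) = (2, 1)

6P = (2, 1)


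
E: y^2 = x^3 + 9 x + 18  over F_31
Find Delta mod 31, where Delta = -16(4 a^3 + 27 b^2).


4 a^3 + 27 b^2 = 4*9^3 + 27*18^2 = 2916 + 8748 = 11664
Delta = -16 * (11664) = -186624
Delta mod 31 = 27

Delta = 27 (mod 31)


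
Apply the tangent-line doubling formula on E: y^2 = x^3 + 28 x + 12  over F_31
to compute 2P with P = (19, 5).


Doubling: s = (3 x1^2 + a) / (2 y1)
s = (3*19^2 + 28) / (2*5) mod 31 = 15
x3 = s^2 - 2 x1 mod 31 = 15^2 - 2*19 = 1
y3 = s (x1 - x3) - y1 mod 31 = 15 * (19 - 1) - 5 = 17

2P = (1, 17)


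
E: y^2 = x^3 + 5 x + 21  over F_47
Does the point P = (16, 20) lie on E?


Check whether y^2 = x^3 + 5 x + 21 (mod 47) for (x, y) = (16, 20).
LHS: y^2 = 20^2 mod 47 = 24
RHS: x^3 + 5 x + 21 = 16^3 + 5*16 + 21 mod 47 = 14
LHS != RHS

No, not on the curve


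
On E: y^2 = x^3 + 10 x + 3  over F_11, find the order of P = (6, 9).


Compute successive multiples of P until we hit O:
  1P = (6, 9)
  2P = (3, 7)
  3P = (0, 6)
  4P = (8, 1)
  5P = (2, 8)
  6P = (1, 6)
  7P = (7, 8)
  8P = (10, 6)
  ... (continuing to 17P)
  17P = O

ord(P) = 17


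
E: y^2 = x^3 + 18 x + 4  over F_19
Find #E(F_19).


For each x in F_19, count y with y^2 = x^3 + 18 x + 4 mod 19:
  x = 0: RHS = 4, y in [2, 17]  -> 2 point(s)
  x = 1: RHS = 4, y in [2, 17]  -> 2 point(s)
  x = 3: RHS = 9, y in [3, 16]  -> 2 point(s)
  x = 4: RHS = 7, y in [8, 11]  -> 2 point(s)
  x = 6: RHS = 5, y in [9, 10]  -> 2 point(s)
  x = 7: RHS = 17, y in [6, 13]  -> 2 point(s)
  x = 10: RHS = 6, y in [5, 14]  -> 2 point(s)
  x = 14: RHS = 17, y in [6, 13]  -> 2 point(s)
  x = 15: RHS = 1, y in [1, 18]  -> 2 point(s)
  x = 17: RHS = 17, y in [6, 13]  -> 2 point(s)
  x = 18: RHS = 4, y in [2, 17]  -> 2 point(s)
Affine points: 22. Add the point at infinity: total = 23.

#E(F_19) = 23


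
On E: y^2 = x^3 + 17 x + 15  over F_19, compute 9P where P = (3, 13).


k = 9 = 1001_2 (binary, LSB first: 1001)
Double-and-add from P = (3, 13):
  bit 0 = 1: acc = O + (3, 13) = (3, 13)
  bit 1 = 0: acc unchanged = (3, 13)
  bit 2 = 0: acc unchanged = (3, 13)
  bit 3 = 1: acc = (3, 13) + (9, 17) = (18, 15)

9P = (18, 15)


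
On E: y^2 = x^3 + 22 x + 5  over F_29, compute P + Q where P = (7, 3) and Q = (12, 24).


P != Q, so use the chord formula.
s = (y2 - y1) / (x2 - x1) = (21) / (5) mod 29 = 10
x3 = s^2 - x1 - x2 mod 29 = 10^2 - 7 - 12 = 23
y3 = s (x1 - x3) - y1 mod 29 = 10 * (7 - 23) - 3 = 11

P + Q = (23, 11)


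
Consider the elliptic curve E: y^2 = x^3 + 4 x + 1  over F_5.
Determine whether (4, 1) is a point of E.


Check whether y^2 = x^3 + 4 x + 1 (mod 5) for (x, y) = (4, 1).
LHS: y^2 = 1^2 mod 5 = 1
RHS: x^3 + 4 x + 1 = 4^3 + 4*4 + 1 mod 5 = 1
LHS = RHS

Yes, on the curve


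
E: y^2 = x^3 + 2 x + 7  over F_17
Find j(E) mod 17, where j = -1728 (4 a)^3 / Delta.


Delta = -16(4 a^3 + 27 b^2) mod 17 = 12
-1728 * (4 a)^3 = -1728 * (4*2)^3 mod 17 = 12
j = 12 * 12^(-1) mod 17 = 1

j = 1 (mod 17)


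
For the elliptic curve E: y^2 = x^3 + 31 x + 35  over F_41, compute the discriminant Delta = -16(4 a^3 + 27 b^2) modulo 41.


4 a^3 + 27 b^2 = 4*31^3 + 27*35^2 = 119164 + 33075 = 152239
Delta = -16 * (152239) = -2435824
Delta mod 41 = 27

Delta = 27 (mod 41)


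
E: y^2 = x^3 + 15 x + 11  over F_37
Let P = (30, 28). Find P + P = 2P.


Doubling: s = (3 x1^2 + a) / (2 y1)
s = (3*30^2 + 15) / (2*28) mod 37 = 28
x3 = s^2 - 2 x1 mod 37 = 28^2 - 2*30 = 21
y3 = s (x1 - x3) - y1 mod 37 = 28 * (30 - 21) - 28 = 2

2P = (21, 2)


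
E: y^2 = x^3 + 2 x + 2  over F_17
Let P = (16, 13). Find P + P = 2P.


Doubling: s = (3 x1^2 + a) / (2 y1)
s = (3*16^2 + 2) / (2*13) mod 17 = 10
x3 = s^2 - 2 x1 mod 17 = 10^2 - 2*16 = 0
y3 = s (x1 - x3) - y1 mod 17 = 10 * (16 - 0) - 13 = 11

2P = (0, 11)


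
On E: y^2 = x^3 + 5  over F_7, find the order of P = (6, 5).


Compute successive multiples of P until we hit O:
  1P = (6, 5)
  2P = (3, 5)
  3P = (5, 2)
  4P = (5, 5)
  5P = (3, 2)
  6P = (6, 2)
  7P = O

ord(P) = 7


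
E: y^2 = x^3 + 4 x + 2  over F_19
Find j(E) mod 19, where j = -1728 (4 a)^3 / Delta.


Delta = -16(4 a^3 + 27 b^2) mod 19 = 9
-1728 * (4 a)^3 = -1728 * (4*4)^3 mod 19 = 11
j = 11 * 9^(-1) mod 19 = 16

j = 16 (mod 19)


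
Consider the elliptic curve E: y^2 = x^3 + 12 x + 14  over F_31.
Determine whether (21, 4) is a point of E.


Check whether y^2 = x^3 + 12 x + 14 (mod 31) for (x, y) = (21, 4).
LHS: y^2 = 4^2 mod 31 = 16
RHS: x^3 + 12 x + 14 = 21^3 + 12*21 + 14 mod 31 = 10
LHS != RHS

No, not on the curve


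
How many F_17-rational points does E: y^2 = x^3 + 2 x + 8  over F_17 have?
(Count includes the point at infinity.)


For each x in F_17, count y with y^2 = x^3 + 2 x + 8 mod 17:
  x = 0: RHS = 8, y in [5, 12]  -> 2 point(s)
  x = 6: RHS = 15, y in [7, 10]  -> 2 point(s)
  x = 7: RHS = 8, y in [5, 12]  -> 2 point(s)
  x = 8: RHS = 9, y in [3, 14]  -> 2 point(s)
  x = 10: RHS = 8, y in [5, 12]  -> 2 point(s)
  x = 11: RHS = 1, y in [1, 16]  -> 2 point(s)
  x = 12: RHS = 9, y in [3, 14]  -> 2 point(s)
  x = 13: RHS = 4, y in [2, 15]  -> 2 point(s)
  x = 14: RHS = 9, y in [3, 14]  -> 2 point(s)
  x = 15: RHS = 13, y in [8, 9]  -> 2 point(s)
Affine points: 20. Add the point at infinity: total = 21.

#E(F_17) = 21


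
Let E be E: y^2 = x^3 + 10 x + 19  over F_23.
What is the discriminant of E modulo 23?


4 a^3 + 27 b^2 = 4*10^3 + 27*19^2 = 4000 + 9747 = 13747
Delta = -16 * (13747) = -219952
Delta mod 23 = 20

Delta = 20 (mod 23)


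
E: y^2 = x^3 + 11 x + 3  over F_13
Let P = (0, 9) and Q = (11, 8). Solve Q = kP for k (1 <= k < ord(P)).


Enumerate multiples of P until we hit Q = (11, 8):
  1P = (0, 9)
  2P = (9, 5)
  3P = (5, 12)
  4P = (12, 2)
  5P = (11, 5)
  6P = (6, 5)
  7P = (6, 8)
  8P = (11, 8)
Match found at i = 8.

k = 8


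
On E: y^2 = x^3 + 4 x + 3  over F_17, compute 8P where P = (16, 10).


k = 8 = 1000_2 (binary, LSB first: 0001)
Double-and-add from P = (16, 10):
  bit 0 = 0: acc unchanged = O
  bit 1 = 0: acc unchanged = O
  bit 2 = 0: acc unchanged = O
  bit 3 = 1: acc = O + (15, 2) = (15, 2)

8P = (15, 2)


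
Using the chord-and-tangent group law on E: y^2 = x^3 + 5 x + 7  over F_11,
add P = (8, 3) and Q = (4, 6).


P != Q, so use the chord formula.
s = (y2 - y1) / (x2 - x1) = (3) / (7) mod 11 = 2
x3 = s^2 - x1 - x2 mod 11 = 2^2 - 8 - 4 = 3
y3 = s (x1 - x3) - y1 mod 11 = 2 * (8 - 3) - 3 = 7

P + Q = (3, 7)


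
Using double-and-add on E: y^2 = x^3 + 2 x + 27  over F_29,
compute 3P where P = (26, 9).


k = 3 = 11_2 (binary, LSB first: 11)
Double-and-add from P = (26, 9):
  bit 0 = 1: acc = O + (26, 9) = (26, 9)
  bit 1 = 1: acc = (26, 9) + (6, 20) = (1, 28)

3P = (1, 28)


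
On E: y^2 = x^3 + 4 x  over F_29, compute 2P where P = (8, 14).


Doubling: s = (3 x1^2 + a) / (2 y1)
s = (3*8^2 + 4) / (2*14) mod 29 = 7
x3 = s^2 - 2 x1 mod 29 = 7^2 - 2*8 = 4
y3 = s (x1 - x3) - y1 mod 29 = 7 * (8 - 4) - 14 = 14

2P = (4, 14)


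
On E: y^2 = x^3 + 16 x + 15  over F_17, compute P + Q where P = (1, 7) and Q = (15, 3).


P != Q, so use the chord formula.
s = (y2 - y1) / (x2 - x1) = (13) / (14) mod 17 = 7
x3 = s^2 - x1 - x2 mod 17 = 7^2 - 1 - 15 = 16
y3 = s (x1 - x3) - y1 mod 17 = 7 * (1 - 16) - 7 = 7

P + Q = (16, 7)


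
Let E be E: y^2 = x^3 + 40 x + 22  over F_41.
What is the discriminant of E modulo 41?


4 a^3 + 27 b^2 = 4*40^3 + 27*22^2 = 256000 + 13068 = 269068
Delta = -16 * (269068) = -4305088
Delta mod 41 = 35

Delta = 35 (mod 41)


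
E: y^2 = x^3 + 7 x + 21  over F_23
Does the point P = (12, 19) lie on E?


Check whether y^2 = x^3 + 7 x + 21 (mod 23) for (x, y) = (12, 19).
LHS: y^2 = 19^2 mod 23 = 16
RHS: x^3 + 7 x + 21 = 12^3 + 7*12 + 21 mod 23 = 16
LHS = RHS

Yes, on the curve


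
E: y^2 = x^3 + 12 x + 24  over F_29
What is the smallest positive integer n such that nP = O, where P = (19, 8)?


Compute successive multiples of P until we hit O:
  1P = (19, 8)
  2P = (16, 7)
  3P = (7, 25)
  4P = (4, 7)
  5P = (10, 10)
  6P = (9, 22)
  7P = (25, 12)
  8P = (8, 9)
  ... (continuing to 17P)
  17P = O

ord(P) = 17


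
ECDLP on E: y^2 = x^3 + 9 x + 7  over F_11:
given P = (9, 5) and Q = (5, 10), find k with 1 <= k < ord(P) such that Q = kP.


Enumerate multiples of P until we hit Q = (5, 10):
  1P = (9, 5)
  2P = (5, 10)
Match found at i = 2.

k = 2


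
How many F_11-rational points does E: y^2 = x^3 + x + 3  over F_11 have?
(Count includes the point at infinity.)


For each x in F_11, count y with y^2 = x^3 + 1 x + 3 mod 11:
  x = 0: RHS = 3, y in [5, 6]  -> 2 point(s)
  x = 1: RHS = 5, y in [4, 7]  -> 2 point(s)
  x = 3: RHS = 0, y in [0]  -> 1 point(s)
  x = 4: RHS = 5, y in [4, 7]  -> 2 point(s)
  x = 5: RHS = 1, y in [1, 10]  -> 2 point(s)
  x = 6: RHS = 5, y in [4, 7]  -> 2 point(s)
  x = 7: RHS = 1, y in [1, 10]  -> 2 point(s)
  x = 9: RHS = 4, y in [2, 9]  -> 2 point(s)
  x = 10: RHS = 1, y in [1, 10]  -> 2 point(s)
Affine points: 17. Add the point at infinity: total = 18.

#E(F_11) = 18


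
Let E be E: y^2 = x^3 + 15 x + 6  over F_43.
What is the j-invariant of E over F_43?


Delta = -16(4 a^3 + 27 b^2) mod 43 = 3
-1728 * (4 a)^3 = -1728 * (4*15)^3 mod 43 = 41
j = 41 * 3^(-1) mod 43 = 28

j = 28 (mod 43)


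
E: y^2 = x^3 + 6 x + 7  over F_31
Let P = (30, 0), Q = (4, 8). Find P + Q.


P != Q, so use the chord formula.
s = (y2 - y1) / (x2 - x1) = (8) / (5) mod 31 = 14
x3 = s^2 - x1 - x2 mod 31 = 14^2 - 30 - 4 = 7
y3 = s (x1 - x3) - y1 mod 31 = 14 * (30 - 7) - 0 = 12

P + Q = (7, 12)


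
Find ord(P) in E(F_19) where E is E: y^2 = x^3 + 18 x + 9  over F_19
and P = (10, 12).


Compute successive multiples of P until we hit O:
  1P = (10, 12)
  2P = (0, 16)
  3P = (16, 17)
  4P = (9, 11)
  5P = (1, 16)
  6P = (15, 5)
  7P = (18, 3)
  8P = (8, 0)
  ... (continuing to 16P)
  16P = O

ord(P) = 16


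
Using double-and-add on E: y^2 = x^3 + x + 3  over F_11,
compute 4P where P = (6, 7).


k = 4 = 100_2 (binary, LSB first: 001)
Double-and-add from P = (6, 7):
  bit 0 = 0: acc unchanged = O
  bit 1 = 0: acc unchanged = O
  bit 2 = 1: acc = O + (7, 10) = (7, 10)

4P = (7, 10)


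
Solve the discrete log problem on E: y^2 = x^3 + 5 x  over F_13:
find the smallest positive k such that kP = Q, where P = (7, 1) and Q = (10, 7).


Enumerate multiples of P until we hit Q = (10, 7):
  1P = (7, 1)
  2P = (3, 4)
  3P = (6, 8)
  4P = (10, 7)
Match found at i = 4.

k = 4


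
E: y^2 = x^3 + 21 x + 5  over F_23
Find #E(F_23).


For each x in F_23, count y with y^2 = x^3 + 21 x + 5 mod 23:
  x = 1: RHS = 4, y in [2, 21]  -> 2 point(s)
  x = 2: RHS = 9, y in [3, 20]  -> 2 point(s)
  x = 3: RHS = 3, y in [7, 16]  -> 2 point(s)
  x = 6: RHS = 2, y in [5, 18]  -> 2 point(s)
  x = 7: RHS = 12, y in [9, 14]  -> 2 point(s)
  x = 8: RHS = 18, y in [8, 15]  -> 2 point(s)
  x = 9: RHS = 3, y in [7, 16]  -> 2 point(s)
  x = 11: RHS = 3, y in [7, 16]  -> 2 point(s)
  x = 17: RHS = 8, y in [10, 13]  -> 2 point(s)
  x = 19: RHS = 18, y in [8, 15]  -> 2 point(s)
  x = 21: RHS = 1, y in [1, 22]  -> 2 point(s)
  x = 22: RHS = 6, y in [11, 12]  -> 2 point(s)
Affine points: 24. Add the point at infinity: total = 25.

#E(F_23) = 25


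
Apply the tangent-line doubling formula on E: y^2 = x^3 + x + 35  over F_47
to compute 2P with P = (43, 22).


Doubling: s = (3 x1^2 + a) / (2 y1)
s = (3*43^2 + 1) / (2*22) mod 47 = 15
x3 = s^2 - 2 x1 mod 47 = 15^2 - 2*43 = 45
y3 = s (x1 - x3) - y1 mod 47 = 15 * (43 - 45) - 22 = 42

2P = (45, 42)


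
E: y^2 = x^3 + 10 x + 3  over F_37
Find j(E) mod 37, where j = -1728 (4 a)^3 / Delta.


Delta = -16(4 a^3 + 27 b^2) mod 37 = 7
-1728 * (4 a)^3 = -1728 * (4*10)^3 mod 37 = 1
j = 1 * 7^(-1) mod 37 = 16

j = 16 (mod 37)
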